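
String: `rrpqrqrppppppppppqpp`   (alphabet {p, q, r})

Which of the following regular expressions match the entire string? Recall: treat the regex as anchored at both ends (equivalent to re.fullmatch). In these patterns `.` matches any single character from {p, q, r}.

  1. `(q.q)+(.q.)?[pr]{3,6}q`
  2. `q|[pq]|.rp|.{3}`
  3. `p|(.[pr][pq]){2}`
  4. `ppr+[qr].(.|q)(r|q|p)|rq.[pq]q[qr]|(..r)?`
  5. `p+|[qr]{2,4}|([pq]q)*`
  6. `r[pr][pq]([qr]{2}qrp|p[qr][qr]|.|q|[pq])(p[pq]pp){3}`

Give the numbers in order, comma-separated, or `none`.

6

1 → no match — must start with `q`
2 → no match
3 → no match
4 → no match
5 → no match
6 → match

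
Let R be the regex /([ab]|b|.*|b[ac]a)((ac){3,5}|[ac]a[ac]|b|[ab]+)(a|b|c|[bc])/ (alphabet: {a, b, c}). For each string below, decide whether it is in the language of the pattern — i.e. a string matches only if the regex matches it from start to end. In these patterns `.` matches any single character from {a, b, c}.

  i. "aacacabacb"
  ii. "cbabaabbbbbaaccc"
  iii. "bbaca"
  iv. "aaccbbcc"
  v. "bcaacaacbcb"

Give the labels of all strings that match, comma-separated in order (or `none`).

i → no match
ii → no match
iii → no match
iv → no match
v → no match

none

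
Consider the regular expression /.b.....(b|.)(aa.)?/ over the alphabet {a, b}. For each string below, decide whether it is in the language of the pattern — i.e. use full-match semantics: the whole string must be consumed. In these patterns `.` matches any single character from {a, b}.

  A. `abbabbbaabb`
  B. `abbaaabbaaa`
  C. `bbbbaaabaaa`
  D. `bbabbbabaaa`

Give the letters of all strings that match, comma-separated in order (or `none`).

B, C, D

A. `abbabbbaabb` → no match
B. `abbaaabbaaa` → match
C. `bbbbaaabaaa` → match
D. `bbabbbabaaa` → match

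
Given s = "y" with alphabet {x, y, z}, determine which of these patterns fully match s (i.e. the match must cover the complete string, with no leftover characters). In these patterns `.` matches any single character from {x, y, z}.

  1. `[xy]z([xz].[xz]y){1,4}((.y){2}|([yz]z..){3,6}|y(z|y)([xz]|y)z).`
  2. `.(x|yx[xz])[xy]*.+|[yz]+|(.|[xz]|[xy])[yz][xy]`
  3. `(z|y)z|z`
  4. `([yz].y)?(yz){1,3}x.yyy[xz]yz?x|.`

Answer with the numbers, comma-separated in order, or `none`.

2, 4

1 → no match
2 → match
3 → no match — must end with "z"
4 → match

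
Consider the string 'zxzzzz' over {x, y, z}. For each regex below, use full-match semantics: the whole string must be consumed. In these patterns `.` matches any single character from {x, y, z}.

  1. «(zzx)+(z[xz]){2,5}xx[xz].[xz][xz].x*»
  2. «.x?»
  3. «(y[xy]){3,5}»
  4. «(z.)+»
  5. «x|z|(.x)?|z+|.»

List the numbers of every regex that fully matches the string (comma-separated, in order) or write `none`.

1 → no match — must start with 'zzx'
2 → no match
3 → no match — must start with 'y'
4 → match
5 → no match

4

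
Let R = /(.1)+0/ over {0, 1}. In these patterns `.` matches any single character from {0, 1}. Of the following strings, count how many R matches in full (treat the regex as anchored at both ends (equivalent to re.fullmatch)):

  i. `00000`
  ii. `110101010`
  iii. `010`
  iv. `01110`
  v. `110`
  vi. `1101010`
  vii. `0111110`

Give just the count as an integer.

6

i → no match — must end with `10`
ii → match
iii → match
iv → match
v → match
vi → match
vii → match
Total matched: 6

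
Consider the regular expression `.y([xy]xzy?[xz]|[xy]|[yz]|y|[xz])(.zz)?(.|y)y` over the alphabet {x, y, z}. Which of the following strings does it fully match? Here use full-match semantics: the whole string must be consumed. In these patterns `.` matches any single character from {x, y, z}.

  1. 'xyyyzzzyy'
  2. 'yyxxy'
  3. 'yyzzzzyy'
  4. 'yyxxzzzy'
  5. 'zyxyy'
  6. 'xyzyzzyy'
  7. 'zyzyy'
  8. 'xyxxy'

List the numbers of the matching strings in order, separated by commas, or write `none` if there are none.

1 → no match
2 → match
3 → match
4 → match
5 → match
6 → match
7 → match
8 → match

2, 3, 4, 5, 6, 7, 8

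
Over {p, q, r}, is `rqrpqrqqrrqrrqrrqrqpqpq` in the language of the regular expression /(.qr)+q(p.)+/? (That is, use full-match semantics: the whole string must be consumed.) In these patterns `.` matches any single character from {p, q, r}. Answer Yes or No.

Yes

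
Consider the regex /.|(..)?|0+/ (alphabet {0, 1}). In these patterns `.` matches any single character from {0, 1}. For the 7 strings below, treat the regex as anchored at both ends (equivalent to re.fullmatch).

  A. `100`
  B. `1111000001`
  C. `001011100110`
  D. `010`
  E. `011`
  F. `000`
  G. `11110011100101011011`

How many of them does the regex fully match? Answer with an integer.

1

A → no match
B → no match
C → no match
D → no match
E → no match
F → match
G → no match
Total matched: 1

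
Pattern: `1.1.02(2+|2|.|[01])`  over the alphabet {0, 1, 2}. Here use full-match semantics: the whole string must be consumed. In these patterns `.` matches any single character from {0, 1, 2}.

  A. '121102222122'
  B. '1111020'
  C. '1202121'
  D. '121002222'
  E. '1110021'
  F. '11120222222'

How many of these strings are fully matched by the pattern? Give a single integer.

4

A. '121102222122' → no match
B. '1111020' → match
C. '1202121' → no match
D. '121002222' → match
E. '1110021' → match
F. '11120222222' → match
Total matched: 4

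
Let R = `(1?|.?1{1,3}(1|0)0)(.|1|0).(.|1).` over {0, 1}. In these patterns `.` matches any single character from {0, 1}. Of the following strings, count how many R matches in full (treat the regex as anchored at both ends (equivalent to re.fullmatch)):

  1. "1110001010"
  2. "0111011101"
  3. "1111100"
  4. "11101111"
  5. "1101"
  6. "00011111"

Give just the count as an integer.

2

1. "1110001010" → no match
2. "0111011101" → no match
3. "1111100" → no match
4. "11101111" → match
5. "1101" → match
6. "00011111" → no match
Total matched: 2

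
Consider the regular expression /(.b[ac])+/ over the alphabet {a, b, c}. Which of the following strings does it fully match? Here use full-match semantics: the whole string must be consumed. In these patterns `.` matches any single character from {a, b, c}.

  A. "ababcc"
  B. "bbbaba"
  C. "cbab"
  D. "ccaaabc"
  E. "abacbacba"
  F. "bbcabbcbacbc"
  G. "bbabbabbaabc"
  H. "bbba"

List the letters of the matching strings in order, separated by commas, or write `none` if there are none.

E, G

A → no match
B → no match
C → no match
D → no match
E → match
F → no match
G → match
H → no match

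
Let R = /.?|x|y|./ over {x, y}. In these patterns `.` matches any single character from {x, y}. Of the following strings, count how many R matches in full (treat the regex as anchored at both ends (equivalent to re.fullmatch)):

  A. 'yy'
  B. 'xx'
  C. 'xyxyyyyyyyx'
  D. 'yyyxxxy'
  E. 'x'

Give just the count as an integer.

A → no match
B → no match
C → no match
D → no match
E → match
Total matched: 1

1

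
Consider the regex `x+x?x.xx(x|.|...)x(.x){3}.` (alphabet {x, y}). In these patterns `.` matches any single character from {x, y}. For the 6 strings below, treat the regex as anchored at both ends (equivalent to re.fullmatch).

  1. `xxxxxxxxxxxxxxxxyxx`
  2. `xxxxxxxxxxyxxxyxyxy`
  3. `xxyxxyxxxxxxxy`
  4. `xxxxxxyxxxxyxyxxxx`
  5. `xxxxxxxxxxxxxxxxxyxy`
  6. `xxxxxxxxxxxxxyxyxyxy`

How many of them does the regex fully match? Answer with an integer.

6

1 → match
2 → match
3 → match
4 → match
5 → match
6 → match
Total matched: 6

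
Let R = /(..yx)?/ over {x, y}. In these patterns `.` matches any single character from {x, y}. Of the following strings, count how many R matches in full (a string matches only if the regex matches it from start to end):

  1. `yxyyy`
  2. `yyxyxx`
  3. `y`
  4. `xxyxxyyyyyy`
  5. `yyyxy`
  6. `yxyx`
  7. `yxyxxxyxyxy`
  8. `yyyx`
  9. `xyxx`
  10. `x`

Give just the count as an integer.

1 → no match
2 → no match
3 → no match
4 → no match
5 → no match
6 → match
7 → no match
8 → match
9 → no match
10 → no match
Total matched: 2

2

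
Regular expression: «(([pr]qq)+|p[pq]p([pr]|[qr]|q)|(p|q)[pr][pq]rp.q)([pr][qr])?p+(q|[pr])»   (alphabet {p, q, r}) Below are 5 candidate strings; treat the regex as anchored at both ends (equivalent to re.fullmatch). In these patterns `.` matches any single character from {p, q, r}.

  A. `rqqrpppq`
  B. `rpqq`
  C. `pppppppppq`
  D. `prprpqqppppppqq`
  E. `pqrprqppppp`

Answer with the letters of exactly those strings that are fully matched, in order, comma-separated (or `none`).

A → no match
B → no match
C → match
D → no match
E → no match

C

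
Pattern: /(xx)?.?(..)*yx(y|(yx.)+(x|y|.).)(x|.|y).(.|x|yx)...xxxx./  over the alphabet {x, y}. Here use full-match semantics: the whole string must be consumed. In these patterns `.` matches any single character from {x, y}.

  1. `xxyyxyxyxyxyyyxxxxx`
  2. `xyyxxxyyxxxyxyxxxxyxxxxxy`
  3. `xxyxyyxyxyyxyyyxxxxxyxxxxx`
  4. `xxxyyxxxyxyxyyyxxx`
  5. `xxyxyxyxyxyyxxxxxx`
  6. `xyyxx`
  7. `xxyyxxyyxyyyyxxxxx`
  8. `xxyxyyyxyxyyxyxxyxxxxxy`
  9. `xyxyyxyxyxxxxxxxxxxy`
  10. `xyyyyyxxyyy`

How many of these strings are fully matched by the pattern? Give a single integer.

6

1 → match
2 → match
3 → match
4 → no match
5 → match
6. `xyyxx` → no match
7 → no match
8 → match
9 → match
10. `xyyyyyxxyyy` → no match
Total matched: 6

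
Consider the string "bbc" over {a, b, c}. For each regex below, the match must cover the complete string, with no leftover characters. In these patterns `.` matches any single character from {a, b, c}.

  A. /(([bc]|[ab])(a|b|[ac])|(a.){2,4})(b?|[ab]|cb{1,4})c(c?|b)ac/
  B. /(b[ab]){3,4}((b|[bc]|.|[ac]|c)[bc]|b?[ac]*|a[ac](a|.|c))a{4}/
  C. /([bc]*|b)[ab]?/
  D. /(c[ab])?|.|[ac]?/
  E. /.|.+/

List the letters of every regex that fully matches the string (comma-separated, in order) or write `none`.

A → no match — must end with "ac"
B → no match — must end with "a"
C → match
D → no match
E → match

C, E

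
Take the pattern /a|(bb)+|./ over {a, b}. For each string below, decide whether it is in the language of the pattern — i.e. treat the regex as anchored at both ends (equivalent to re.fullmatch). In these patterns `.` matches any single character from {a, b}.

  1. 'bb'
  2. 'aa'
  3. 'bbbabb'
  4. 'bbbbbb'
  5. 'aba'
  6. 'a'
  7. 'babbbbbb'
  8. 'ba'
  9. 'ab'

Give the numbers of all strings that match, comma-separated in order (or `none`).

1, 4, 6

1 → match
2 → no match
3 → no match
4 → match
5 → no match
6 → match
7 → no match
8 → no match
9 → no match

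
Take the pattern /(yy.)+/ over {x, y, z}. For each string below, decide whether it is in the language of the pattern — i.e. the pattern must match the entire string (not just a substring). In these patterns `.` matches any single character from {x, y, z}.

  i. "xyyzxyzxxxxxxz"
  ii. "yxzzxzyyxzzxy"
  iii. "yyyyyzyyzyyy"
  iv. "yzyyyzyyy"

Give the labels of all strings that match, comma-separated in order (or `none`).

i → no match — must start with "yy"
ii → no match — must start with "yy"
iii → match
iv → no match — must start with "yy"

iii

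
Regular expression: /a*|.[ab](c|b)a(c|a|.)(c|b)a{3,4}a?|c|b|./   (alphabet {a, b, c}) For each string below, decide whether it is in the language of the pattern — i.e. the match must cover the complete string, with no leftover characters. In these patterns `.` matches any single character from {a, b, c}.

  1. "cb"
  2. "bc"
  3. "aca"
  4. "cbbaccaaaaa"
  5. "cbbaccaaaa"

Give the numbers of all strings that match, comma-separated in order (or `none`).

1. "cb" → no match
2. "bc" → no match
3. "aca" → no match
4. "cbbaccaaaaa" → match
5. "cbbaccaaaa" → match

4, 5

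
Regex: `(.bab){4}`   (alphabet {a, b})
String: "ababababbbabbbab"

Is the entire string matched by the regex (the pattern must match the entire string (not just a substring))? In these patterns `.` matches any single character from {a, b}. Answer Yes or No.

Yes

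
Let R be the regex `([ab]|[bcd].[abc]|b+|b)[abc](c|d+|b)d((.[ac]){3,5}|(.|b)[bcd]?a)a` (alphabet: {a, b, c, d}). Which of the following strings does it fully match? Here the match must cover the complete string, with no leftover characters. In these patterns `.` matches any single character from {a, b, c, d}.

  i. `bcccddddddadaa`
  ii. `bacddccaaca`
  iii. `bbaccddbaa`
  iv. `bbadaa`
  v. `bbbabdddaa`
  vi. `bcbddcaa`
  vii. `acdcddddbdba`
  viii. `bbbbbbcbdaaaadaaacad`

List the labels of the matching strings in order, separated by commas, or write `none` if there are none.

i → match
ii. `bacddccaaca` → match
iii. `bbaccddbaa` → match
iv. `bbadaa` → no match
v. `bbbabdddaa` → match
vi. `bcbddcaa` → match
vii. `acdcddddbdba` → no match
viii → no match — must end with `a`

i, ii, iii, v, vi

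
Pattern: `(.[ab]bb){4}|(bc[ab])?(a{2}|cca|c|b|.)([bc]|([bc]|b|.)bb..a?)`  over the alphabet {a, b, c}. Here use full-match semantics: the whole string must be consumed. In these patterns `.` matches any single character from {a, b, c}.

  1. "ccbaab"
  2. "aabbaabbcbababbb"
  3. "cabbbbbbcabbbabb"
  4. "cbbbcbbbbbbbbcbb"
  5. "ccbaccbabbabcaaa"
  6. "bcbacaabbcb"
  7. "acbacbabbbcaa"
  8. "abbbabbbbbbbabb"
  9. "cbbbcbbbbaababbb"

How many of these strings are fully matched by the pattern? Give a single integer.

1

1 → no match
2 → no match
3 → match
4 → no match
5 → no match
6 → no match
7 → no match
8 → no match
9 → no match
Total matched: 1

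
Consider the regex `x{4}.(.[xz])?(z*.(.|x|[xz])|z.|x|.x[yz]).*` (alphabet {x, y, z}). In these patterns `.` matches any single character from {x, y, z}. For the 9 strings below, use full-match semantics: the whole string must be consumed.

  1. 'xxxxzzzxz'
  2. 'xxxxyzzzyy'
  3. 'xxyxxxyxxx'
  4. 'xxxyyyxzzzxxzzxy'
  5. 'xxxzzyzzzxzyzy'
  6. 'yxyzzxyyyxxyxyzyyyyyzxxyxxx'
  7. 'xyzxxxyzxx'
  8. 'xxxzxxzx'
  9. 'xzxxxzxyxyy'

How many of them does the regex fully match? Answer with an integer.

2

1 → match
2 → match
3 → no match
4 → no match
5 → no match
6 → no match — must start with 'x'
7 → no match
8 → no match
9 → no match
Total matched: 2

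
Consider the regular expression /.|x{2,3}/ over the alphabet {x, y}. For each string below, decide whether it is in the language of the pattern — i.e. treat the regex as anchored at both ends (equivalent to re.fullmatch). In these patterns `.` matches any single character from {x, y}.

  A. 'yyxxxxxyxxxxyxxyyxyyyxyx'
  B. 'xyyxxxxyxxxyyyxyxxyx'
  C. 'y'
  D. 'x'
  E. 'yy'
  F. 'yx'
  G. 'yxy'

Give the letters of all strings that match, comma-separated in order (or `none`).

A → no match
B → no match
C. 'y' → match
D. 'x' → match
E. 'yy' → no match
F. 'yx' → no match
G. 'yxy' → no match

C, D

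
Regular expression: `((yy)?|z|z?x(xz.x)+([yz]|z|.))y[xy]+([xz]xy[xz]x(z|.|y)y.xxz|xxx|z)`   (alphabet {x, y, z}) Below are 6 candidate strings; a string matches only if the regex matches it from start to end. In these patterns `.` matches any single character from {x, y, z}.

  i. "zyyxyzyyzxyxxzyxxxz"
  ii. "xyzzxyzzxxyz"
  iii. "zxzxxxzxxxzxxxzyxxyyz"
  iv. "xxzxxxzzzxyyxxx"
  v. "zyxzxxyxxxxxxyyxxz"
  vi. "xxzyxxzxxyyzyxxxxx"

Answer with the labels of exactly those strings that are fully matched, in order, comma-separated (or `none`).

none

i → no match
ii → no match
iii → no match
iv → no match
v → no match
vi → no match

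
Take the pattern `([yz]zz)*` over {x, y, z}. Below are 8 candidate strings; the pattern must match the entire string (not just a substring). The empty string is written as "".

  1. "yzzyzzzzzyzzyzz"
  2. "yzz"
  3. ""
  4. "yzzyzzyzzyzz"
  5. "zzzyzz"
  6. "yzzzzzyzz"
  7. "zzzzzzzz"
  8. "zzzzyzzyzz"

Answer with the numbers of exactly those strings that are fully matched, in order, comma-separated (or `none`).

1, 2, 3, 4, 5, 6

1 → match
2 → match
3 → match
4 → match
5 → match
6 → match
7 → no match
8 → no match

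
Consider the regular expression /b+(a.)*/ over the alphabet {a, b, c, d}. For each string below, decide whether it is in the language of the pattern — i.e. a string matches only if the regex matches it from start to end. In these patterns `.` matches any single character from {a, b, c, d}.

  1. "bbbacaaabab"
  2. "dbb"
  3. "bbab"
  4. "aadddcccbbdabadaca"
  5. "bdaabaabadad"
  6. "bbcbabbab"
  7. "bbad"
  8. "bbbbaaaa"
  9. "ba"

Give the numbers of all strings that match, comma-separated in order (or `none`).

1, 3, 7, 8

1 → match
2 → no match — must start with "b"
3 → match
4 → no match — must start with "b"
5 → no match
6 → no match
7 → match
8 → match
9 → no match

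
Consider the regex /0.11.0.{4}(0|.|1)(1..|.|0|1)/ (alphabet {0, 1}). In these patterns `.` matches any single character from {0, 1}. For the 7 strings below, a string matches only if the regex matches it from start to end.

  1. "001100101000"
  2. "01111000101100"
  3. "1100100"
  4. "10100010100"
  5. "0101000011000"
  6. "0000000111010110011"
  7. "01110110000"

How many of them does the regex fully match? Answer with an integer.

2

1 → match
2 → match
3 → no match — must start with "0"
4 → no match — must start with "0"
5 → no match
6 → no match
7 → no match
Total matched: 2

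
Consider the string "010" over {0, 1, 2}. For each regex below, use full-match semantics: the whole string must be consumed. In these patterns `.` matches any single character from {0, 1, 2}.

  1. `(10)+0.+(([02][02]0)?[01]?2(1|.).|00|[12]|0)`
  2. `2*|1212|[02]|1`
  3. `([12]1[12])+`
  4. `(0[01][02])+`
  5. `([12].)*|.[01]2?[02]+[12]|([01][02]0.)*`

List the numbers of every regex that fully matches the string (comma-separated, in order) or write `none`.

1 → no match — must start with "10"
2 → no match
3 → no match
4 → match
5 → no match

4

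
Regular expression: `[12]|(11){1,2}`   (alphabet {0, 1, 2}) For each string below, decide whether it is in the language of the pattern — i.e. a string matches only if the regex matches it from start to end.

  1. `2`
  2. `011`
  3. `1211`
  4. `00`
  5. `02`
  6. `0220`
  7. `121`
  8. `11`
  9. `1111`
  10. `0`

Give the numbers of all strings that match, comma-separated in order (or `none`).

1 → match
2 → no match
3 → no match
4 → no match
5 → no match
6 → no match
7 → no match
8 → match
9 → match
10 → no match

1, 8, 9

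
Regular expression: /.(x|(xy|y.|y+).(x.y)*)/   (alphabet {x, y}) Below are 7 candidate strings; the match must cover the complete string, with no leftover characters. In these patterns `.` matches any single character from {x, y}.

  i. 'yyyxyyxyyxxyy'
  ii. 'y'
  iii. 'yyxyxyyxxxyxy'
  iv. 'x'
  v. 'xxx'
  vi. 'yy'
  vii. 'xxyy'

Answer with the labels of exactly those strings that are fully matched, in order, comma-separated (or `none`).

i → no match
ii → no match
iii → no match
iv → no match
v → no match
vi → no match
vii → match

vii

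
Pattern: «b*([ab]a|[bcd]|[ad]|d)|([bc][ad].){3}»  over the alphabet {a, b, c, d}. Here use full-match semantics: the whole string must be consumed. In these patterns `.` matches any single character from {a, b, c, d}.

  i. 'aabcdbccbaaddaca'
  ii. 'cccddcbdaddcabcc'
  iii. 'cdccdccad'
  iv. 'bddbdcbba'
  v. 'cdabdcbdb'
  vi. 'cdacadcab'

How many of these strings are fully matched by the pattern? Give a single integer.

3

i → no match
ii → no match
iii → match
iv → no match
v → match
vi → match
Total matched: 3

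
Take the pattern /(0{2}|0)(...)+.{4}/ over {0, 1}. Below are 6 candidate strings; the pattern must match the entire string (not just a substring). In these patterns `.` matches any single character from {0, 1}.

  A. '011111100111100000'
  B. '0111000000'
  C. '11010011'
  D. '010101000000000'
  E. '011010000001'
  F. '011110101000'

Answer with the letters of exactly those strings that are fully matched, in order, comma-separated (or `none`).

A → no match
B. '0111000000' → no match
C. '11010011' → no match — must start with '0'
D → no match
E. '011010000001' → no match
F. '011110101000' → no match

none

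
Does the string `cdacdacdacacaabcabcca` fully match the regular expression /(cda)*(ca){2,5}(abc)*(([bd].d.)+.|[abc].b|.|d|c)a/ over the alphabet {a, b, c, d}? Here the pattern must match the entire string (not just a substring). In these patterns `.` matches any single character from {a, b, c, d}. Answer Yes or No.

Yes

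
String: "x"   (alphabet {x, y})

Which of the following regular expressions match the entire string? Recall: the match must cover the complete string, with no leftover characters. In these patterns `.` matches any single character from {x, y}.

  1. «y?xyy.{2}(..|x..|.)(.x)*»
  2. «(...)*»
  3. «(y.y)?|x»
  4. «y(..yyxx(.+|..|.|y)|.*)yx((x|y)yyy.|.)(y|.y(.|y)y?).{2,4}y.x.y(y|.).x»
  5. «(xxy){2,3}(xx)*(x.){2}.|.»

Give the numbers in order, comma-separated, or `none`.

3, 5

1 → no match
2 → no match
3 → match
4 → no match — must start with "y"
5 → match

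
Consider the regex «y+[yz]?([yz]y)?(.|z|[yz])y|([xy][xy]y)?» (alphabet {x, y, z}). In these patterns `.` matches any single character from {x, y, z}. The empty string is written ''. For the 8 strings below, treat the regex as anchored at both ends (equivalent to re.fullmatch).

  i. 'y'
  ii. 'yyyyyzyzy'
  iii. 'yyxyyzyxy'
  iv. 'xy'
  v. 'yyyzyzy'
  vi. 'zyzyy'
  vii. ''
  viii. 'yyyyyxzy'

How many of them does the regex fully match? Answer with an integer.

i. 'y' → no match
ii. 'yyyyyzyzy' → match
iii. 'yyxyyzyxy' → no match
iv. 'xy' → no match
v. 'yyyzyzy' → match
vi. 'zyzyy' → no match
vii. '' → match
viii. 'yyyyyxzy' → no match
Total matched: 3

3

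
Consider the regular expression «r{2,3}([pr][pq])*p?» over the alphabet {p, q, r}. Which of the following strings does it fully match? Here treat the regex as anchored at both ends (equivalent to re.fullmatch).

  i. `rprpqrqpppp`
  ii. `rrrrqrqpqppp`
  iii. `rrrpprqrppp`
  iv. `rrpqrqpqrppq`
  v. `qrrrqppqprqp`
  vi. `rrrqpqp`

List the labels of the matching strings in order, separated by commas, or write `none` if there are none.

i → no match
ii → match
iii → match
iv → match
v → no match — must start with `r`
vi → match

ii, iii, iv, vi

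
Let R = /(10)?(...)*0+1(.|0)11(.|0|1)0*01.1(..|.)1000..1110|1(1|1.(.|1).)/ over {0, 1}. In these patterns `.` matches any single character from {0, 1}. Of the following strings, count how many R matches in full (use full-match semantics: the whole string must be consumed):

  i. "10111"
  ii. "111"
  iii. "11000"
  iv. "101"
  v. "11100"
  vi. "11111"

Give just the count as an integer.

i. "10111" → no match
ii. "111" → no match
iii. "11000" → match
iv. "101" → no match
v. "11100" → match
vi. "11111" → match
Total matched: 3

3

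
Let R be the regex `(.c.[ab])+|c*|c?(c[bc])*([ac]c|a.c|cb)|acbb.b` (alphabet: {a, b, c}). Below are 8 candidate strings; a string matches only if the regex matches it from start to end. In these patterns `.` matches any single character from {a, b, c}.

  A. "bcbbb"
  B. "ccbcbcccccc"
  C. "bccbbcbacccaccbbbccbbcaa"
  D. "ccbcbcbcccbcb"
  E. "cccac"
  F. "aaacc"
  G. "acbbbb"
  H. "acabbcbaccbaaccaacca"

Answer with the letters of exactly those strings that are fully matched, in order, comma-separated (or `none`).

B, C, D, E, G, H

A → no match
B → match
C → match
D → match
E → match
F → no match
G → match
H → match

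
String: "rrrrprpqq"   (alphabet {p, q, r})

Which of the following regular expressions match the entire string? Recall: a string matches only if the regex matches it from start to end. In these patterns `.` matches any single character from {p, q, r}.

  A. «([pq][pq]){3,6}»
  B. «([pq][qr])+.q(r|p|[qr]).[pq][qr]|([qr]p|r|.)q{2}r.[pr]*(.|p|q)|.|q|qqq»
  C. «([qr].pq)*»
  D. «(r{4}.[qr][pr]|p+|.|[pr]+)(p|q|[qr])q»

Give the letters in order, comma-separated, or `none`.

D

A → no match
B → no match
C → no match
D → match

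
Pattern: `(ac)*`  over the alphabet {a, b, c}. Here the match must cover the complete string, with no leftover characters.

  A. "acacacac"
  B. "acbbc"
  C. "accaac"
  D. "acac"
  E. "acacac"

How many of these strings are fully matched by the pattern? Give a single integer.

3

A. "acacacac" → match
B. "acbbc" → no match
C. "accaac" → no match
D. "acac" → match
E. "acacac" → match
Total matched: 3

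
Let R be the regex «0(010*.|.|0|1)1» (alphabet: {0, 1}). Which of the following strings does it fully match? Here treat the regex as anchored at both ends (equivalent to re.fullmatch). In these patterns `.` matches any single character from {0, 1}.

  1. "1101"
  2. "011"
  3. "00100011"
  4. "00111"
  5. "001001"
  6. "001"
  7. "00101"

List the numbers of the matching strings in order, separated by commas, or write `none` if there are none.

1 → no match — must start with "0"
2 → match
3 → match
4 → match
5 → match
6 → match
7 → match

2, 3, 4, 5, 6, 7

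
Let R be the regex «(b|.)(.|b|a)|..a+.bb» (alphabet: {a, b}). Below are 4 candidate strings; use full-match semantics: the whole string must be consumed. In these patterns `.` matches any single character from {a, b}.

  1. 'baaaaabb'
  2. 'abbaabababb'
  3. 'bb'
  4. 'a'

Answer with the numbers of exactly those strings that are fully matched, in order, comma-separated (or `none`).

1, 3

1 → match
2 → no match
3 → match
4 → no match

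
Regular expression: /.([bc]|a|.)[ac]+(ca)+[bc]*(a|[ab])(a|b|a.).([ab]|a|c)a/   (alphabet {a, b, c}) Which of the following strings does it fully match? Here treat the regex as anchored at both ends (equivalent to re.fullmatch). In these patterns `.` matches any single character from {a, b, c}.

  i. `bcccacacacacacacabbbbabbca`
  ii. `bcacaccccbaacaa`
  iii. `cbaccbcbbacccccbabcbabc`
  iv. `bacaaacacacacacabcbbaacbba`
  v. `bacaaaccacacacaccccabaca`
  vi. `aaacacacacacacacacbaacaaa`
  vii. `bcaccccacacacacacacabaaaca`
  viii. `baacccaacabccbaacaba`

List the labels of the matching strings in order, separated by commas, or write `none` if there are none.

i, ii, iv, v, vi, vii, viii

i → match
ii → match
iii → no match — must end with `a`
iv → match
v → match
vi → match
vii → match
viii → match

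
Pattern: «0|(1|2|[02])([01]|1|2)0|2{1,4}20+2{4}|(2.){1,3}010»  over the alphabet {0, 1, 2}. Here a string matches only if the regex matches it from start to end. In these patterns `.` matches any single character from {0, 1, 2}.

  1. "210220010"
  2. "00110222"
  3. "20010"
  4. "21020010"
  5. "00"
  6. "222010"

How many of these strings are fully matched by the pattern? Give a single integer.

1

1 → no match
2 → no match
3 → match
4 → no match
5 → no match
6 → no match
Total matched: 1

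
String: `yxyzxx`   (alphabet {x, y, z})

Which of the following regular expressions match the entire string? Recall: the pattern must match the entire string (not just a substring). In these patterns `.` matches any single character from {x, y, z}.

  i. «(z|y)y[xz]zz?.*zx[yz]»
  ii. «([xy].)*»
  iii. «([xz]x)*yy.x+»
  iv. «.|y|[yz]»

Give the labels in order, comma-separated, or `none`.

i → no match
ii → match
iii → no match
iv → no match

ii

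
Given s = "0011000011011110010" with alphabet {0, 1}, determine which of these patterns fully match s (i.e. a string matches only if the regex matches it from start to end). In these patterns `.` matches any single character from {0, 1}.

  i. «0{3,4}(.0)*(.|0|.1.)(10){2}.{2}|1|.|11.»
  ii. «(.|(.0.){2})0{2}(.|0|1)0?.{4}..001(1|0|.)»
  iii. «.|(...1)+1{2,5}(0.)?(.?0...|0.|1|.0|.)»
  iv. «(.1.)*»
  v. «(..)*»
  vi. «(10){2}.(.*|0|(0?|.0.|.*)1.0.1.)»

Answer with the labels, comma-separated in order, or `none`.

i → no match
ii → match
iii → no match
iv → no match
v → no match
vi → no match — must start with "10"

ii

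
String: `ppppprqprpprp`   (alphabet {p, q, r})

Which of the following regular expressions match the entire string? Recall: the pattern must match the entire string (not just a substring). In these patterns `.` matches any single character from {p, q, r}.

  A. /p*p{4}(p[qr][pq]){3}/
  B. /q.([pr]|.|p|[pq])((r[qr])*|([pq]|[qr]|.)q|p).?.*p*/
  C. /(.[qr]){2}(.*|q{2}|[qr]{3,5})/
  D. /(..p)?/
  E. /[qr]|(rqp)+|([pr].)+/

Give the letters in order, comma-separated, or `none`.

A

A → match
B → no match — must start with `q`
C → no match
D → no match
E → no match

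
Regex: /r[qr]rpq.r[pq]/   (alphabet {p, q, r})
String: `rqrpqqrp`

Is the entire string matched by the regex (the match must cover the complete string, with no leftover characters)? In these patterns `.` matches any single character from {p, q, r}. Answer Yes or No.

Yes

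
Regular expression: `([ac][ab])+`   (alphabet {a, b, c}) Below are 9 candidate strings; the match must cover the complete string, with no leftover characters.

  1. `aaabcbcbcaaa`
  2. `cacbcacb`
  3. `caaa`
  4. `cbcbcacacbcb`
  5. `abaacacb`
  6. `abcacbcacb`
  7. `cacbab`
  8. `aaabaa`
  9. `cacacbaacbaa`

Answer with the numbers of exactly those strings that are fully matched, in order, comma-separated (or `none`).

1, 2, 3, 4, 5, 6, 7, 8, 9

1. `aaabcbcbcaaa` → match
2. `cacbcacb` → match
3. `caaa` → match
4. `cbcbcacacbcb` → match
5. `abaacacb` → match
6. `abcacbcacb` → match
7. `cacbab` → match
8. `aaabaa` → match
9. `cacacbaacbaa` → match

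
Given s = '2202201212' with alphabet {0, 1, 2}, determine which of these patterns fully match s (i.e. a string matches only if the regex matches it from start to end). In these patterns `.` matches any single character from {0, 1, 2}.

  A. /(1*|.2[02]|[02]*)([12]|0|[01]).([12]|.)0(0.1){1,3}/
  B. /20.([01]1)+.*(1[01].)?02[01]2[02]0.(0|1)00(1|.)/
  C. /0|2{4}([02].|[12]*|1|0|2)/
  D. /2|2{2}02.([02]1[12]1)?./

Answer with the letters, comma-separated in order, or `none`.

D

A → no match — must end with '1'
B → no match — must start with '20'
C → no match
D → match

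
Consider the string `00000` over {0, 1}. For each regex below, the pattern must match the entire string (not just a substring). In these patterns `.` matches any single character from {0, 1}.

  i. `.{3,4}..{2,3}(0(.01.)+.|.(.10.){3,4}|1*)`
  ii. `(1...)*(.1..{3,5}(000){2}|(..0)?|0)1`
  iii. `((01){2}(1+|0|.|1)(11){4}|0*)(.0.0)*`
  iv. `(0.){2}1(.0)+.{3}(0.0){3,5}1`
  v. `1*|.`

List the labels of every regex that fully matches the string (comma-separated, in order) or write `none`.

i → no match
ii → no match — must end with `1`
iii → match
iv → no match — must end with `01`
v → no match

iii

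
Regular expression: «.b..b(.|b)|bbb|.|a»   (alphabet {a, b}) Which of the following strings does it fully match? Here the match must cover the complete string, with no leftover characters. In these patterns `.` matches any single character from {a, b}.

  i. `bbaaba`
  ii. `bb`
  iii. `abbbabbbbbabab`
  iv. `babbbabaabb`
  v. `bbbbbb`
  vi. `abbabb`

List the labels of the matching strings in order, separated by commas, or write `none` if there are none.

i → match
ii → no match
iii → no match
iv → no match
v → match
vi → match

i, v, vi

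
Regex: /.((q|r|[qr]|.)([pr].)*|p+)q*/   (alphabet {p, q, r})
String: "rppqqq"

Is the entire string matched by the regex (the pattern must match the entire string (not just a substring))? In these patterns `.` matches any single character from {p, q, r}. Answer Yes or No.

Yes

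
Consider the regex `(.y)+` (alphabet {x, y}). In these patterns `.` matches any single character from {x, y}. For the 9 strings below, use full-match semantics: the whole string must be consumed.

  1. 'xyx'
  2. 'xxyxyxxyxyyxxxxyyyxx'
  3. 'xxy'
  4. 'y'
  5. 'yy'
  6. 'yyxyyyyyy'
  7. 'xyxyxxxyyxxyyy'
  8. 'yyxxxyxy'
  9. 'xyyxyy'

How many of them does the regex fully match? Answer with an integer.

1 → no match — must end with 'y'
2 → no match — must end with 'y'
3 → no match
4 → no match
5 → match
6 → no match
7 → no match
8 → no match
9 → no match
Total matched: 1

1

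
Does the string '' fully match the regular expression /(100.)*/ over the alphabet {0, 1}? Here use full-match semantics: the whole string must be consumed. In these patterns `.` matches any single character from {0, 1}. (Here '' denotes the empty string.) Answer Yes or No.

Yes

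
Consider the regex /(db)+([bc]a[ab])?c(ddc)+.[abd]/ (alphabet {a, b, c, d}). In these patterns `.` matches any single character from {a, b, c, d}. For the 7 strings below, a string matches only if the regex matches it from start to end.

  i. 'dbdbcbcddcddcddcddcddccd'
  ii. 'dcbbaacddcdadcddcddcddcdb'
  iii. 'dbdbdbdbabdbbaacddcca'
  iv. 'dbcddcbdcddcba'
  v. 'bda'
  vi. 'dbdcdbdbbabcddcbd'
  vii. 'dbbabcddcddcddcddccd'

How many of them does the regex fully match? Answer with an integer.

1

i → no match
ii → no match — must start with 'db'
iii → no match
iv → no match
v → no match — must start with 'db'
vi → no match
vii → match
Total matched: 1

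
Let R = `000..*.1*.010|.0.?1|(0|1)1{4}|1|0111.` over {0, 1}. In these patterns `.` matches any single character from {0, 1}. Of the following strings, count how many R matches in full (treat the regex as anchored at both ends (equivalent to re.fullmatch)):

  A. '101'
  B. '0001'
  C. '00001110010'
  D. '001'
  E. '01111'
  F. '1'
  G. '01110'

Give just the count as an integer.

7

A → match
B → match
C → match
D → match
E → match
F → match
G → match
Total matched: 7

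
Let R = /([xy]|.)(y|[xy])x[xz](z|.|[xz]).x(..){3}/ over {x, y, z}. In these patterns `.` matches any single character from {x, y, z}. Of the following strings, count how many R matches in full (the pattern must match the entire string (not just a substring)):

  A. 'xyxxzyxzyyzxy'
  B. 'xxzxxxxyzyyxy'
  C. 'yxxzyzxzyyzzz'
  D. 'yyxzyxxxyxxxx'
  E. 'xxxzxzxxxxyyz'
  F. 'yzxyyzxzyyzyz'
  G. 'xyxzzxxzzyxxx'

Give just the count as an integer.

A → match
B → no match
C → match
D → match
E → match
F → no match
G → match
Total matched: 5

5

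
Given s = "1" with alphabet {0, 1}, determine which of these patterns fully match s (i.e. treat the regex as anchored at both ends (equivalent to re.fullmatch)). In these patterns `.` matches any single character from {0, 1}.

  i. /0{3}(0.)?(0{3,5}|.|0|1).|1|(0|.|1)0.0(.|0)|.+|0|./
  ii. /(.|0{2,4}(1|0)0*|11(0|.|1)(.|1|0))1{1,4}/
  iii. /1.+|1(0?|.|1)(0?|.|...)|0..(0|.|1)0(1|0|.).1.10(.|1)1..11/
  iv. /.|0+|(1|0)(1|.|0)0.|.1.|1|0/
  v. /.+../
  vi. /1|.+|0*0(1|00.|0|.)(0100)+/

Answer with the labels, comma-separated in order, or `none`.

i, iii, iv, vi

i → match
ii → no match
iii → match
iv → match
v → no match
vi → match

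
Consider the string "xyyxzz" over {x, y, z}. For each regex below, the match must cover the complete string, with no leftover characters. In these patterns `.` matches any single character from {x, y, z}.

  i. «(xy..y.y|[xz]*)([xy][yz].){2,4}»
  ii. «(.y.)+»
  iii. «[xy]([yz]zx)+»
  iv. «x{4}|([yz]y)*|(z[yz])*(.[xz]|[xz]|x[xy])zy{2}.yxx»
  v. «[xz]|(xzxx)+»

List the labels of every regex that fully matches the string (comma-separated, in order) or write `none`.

i

i → match
ii → no match
iii → no match — must end with "zx"
iv → no match
v → no match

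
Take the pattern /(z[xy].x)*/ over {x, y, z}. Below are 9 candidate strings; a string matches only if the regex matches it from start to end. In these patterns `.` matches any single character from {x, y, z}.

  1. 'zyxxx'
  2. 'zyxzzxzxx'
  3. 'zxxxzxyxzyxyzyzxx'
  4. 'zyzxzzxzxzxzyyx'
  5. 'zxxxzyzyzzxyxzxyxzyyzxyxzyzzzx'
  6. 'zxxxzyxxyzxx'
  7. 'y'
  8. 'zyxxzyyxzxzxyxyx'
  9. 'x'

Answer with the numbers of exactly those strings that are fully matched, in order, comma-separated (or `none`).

1 → no match
2 → no match
3 → no match
4 → no match
5 → no match
6 → no match
7 → no match
8 → no match
9 → no match

none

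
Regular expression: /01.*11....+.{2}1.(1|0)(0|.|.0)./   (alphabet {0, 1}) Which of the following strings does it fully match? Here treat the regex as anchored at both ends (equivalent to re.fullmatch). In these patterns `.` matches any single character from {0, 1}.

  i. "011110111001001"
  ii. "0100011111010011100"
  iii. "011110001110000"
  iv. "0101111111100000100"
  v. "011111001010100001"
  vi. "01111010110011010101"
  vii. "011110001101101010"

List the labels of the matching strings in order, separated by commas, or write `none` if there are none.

ii, iii, v, vi

i → no match
ii → match
iii → match
iv → no match
v → match
vi → match
vii → no match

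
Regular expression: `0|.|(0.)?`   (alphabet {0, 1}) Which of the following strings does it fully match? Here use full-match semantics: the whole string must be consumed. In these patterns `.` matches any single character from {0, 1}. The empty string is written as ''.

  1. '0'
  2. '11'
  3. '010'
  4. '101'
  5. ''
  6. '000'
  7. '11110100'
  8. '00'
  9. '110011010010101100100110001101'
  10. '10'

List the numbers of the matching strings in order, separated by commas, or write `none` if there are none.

1 → match
2 → no match
3 → no match
4 → no match
5 → match
6 → no match
7 → no match
8 → match
9 → no match
10 → no match

1, 5, 8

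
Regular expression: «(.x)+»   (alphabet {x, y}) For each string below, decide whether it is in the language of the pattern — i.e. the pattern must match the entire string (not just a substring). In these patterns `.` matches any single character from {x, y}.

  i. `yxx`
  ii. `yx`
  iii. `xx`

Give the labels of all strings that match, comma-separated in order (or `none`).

i → no match
ii → match
iii → match

ii, iii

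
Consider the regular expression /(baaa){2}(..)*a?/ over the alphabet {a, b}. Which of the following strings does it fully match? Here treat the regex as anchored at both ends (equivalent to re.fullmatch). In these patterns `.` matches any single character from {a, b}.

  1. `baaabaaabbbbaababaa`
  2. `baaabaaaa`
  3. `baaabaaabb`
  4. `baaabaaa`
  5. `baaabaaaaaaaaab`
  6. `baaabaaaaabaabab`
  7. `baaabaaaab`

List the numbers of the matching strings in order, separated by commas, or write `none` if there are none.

1 → match
2 → match
3 → match
4 → match
5 → no match
6 → match
7 → match

1, 2, 3, 4, 6, 7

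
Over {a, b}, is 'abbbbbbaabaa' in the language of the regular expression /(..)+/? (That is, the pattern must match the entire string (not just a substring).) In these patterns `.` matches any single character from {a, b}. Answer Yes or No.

Yes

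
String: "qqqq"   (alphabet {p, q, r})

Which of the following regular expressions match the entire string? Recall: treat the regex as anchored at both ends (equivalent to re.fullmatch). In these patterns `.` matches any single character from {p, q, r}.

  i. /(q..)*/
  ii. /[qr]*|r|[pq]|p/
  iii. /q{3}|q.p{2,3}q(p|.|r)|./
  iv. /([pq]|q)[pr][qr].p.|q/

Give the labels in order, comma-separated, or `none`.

i → no match
ii → match
iii → no match
iv → no match

ii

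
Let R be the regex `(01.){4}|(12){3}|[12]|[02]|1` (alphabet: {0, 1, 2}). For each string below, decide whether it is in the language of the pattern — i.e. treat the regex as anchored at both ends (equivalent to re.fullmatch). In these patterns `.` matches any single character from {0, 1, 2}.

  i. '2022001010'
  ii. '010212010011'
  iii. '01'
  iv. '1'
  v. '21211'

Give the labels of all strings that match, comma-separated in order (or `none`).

iv

i. '2022001010' → no match
ii. '010212010011' → no match
iii. '01' → no match
iv. '1' → match
v. '21211' → no match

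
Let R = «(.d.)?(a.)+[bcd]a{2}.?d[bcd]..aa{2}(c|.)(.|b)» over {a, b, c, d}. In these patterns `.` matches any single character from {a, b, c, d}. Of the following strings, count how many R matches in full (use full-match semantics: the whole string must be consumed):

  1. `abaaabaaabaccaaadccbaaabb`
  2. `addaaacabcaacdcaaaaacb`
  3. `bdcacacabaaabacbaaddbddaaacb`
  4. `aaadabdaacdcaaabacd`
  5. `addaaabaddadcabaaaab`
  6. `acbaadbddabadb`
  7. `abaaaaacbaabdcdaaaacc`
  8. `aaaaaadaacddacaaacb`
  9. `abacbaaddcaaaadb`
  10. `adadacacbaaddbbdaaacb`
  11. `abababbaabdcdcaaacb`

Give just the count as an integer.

1 → match
2 → match
3 → match
4 → no match
5 → no match
6 → no match
7 → match
8 → match
9 → match
10 → match
11 → match
Total matched: 8

8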